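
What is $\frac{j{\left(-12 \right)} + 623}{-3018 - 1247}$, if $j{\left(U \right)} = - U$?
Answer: $- \frac{127}{853} \approx -0.14889$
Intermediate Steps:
$\frac{j{\left(-12 \right)} + 623}{-3018 - 1247} = \frac{\left(-1\right) \left(-12\right) + 623}{-3018 - 1247} = \frac{12 + 623}{-4265} = 635 \left(- \frac{1}{4265}\right) = - \frac{127}{853}$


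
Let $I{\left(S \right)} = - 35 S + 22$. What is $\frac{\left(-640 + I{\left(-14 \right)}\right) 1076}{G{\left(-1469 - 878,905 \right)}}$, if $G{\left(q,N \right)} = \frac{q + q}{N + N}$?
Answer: $\frac{124643840}{2347} \approx 53108.0$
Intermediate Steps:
$I{\left(S \right)} = 22 - 35 S$
$G{\left(q,N \right)} = \frac{q}{N}$ ($G{\left(q,N \right)} = \frac{2 q}{2 N} = 2 q \frac{1}{2 N} = \frac{q}{N}$)
$\frac{\left(-640 + I{\left(-14 \right)}\right) 1076}{G{\left(-1469 - 878,905 \right)}} = \frac{\left(-640 + \left(22 - -490\right)\right) 1076}{\left(-1469 - 878\right) \frac{1}{905}} = \frac{\left(-640 + \left(22 + 490\right)\right) 1076}{\left(-2347\right) \frac{1}{905}} = \frac{\left(-640 + 512\right) 1076}{- \frac{2347}{905}} = \left(-128\right) 1076 \left(- \frac{905}{2347}\right) = \left(-137728\right) \left(- \frac{905}{2347}\right) = \frac{124643840}{2347}$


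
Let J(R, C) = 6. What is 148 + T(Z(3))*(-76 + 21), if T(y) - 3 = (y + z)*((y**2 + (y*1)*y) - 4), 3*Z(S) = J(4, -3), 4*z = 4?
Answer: -677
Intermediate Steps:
z = 1 (z = (1/4)*4 = 1)
Z(S) = 2 (Z(S) = (1/3)*6 = 2)
T(y) = 3 + (1 + y)*(-4 + 2*y**2) (T(y) = 3 + (y + 1)*((y**2 + (y*1)*y) - 4) = 3 + (1 + y)*((y**2 + y*y) - 4) = 3 + (1 + y)*((y**2 + y**2) - 4) = 3 + (1 + y)*(2*y**2 - 4) = 3 + (1 + y)*(-4 + 2*y**2))
148 + T(Z(3))*(-76 + 21) = 148 + (-1 - 4*2 + 2*2**2 + 2*2**3)*(-76 + 21) = 148 + (-1 - 8 + 2*4 + 2*8)*(-55) = 148 + (-1 - 8 + 8 + 16)*(-55) = 148 + 15*(-55) = 148 - 825 = -677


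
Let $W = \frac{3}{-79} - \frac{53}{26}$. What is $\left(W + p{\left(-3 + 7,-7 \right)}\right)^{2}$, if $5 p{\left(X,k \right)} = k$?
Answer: $\frac{1274704209}{105472900} \approx 12.086$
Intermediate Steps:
$W = - \frac{4265}{2054}$ ($W = 3 \left(- \frac{1}{79}\right) - \frac{53}{26} = - \frac{3}{79} - \frac{53}{26} = - \frac{4265}{2054} \approx -2.0764$)
$p{\left(X,k \right)} = \frac{k}{5}$
$\left(W + p{\left(-3 + 7,-7 \right)}\right)^{2} = \left(- \frac{4265}{2054} + \frac{1}{5} \left(-7\right)\right)^{2} = \left(- \frac{4265}{2054} - \frac{7}{5}\right)^{2} = \left(- \frac{35703}{10270}\right)^{2} = \frac{1274704209}{105472900}$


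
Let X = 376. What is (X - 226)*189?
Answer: 28350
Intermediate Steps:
(X - 226)*189 = (376 - 226)*189 = 150*189 = 28350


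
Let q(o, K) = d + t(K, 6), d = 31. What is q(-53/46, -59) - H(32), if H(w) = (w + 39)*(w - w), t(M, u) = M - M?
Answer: 31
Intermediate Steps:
t(M, u) = 0
q(o, K) = 31 (q(o, K) = 31 + 0 = 31)
H(w) = 0 (H(w) = (39 + w)*0 = 0)
q(-53/46, -59) - H(32) = 31 - 1*0 = 31 + 0 = 31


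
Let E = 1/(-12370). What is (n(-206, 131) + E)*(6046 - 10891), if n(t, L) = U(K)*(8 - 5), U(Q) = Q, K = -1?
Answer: 35960559/2474 ≈ 14535.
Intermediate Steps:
E = -1/12370 ≈ -8.0841e-5
n(t, L) = -3 (n(t, L) = -(8 - 5) = -1*3 = -3)
(n(-206, 131) + E)*(6046 - 10891) = (-3 - 1/12370)*(6046 - 10891) = -37111/12370*(-4845) = 35960559/2474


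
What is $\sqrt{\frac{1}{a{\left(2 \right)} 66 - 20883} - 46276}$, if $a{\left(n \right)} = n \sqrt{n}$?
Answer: $\frac{\sqrt{-2899145127 + 18325296 \sqrt{2}}}{3 \sqrt{6961 - 44 \sqrt{2}}} \approx 215.12 i$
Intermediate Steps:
$a{\left(n \right)} = n^{\frac{3}{2}}$
$\sqrt{\frac{1}{a{\left(2 \right)} 66 - 20883} - 46276} = \sqrt{\frac{1}{2^{\frac{3}{2}} \cdot 66 - 20883} - 46276} = \sqrt{\frac{1}{2 \sqrt{2} \cdot 66 - 20883} - 46276} = \sqrt{\frac{1}{132 \sqrt{2} - 20883} - 46276} = \sqrt{\frac{1}{-20883 + 132 \sqrt{2}} - 46276} = \sqrt{-46276 + \frac{1}{-20883 + 132 \sqrt{2}}}$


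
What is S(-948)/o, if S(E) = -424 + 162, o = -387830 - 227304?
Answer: 131/307567 ≈ 0.00042592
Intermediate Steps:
o = -615134
S(E) = -262
S(-948)/o = -262/(-615134) = -262*(-1/615134) = 131/307567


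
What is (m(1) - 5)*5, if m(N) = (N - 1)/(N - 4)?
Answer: -25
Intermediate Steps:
m(N) = (-1 + N)/(-4 + N)
(m(1) - 5)*5 = ((-1 + 1)/(-4 + 1) - 5)*5 = (0/(-3) - 5)*5 = (-1/3*0 - 5)*5 = (0 - 5)*5 = -5*5 = -25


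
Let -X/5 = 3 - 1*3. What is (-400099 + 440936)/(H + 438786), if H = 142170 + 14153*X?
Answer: 40837/580956 ≈ 0.070293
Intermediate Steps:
X = 0 (X = -5*(3 - 1*3) = -5*(3 - 3) = -5*0 = 0)
H = 142170 (H = 142170 + 14153*0 = 142170 + 0 = 142170)
(-400099 + 440936)/(H + 438786) = (-400099 + 440936)/(142170 + 438786) = 40837/580956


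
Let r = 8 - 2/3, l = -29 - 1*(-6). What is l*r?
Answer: -506/3 ≈ -168.67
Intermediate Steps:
l = -23 (l = -29 + 6 = -23)
r = 22/3 (r = 8 - 2*1/3 = 8 - 2/3 = 22/3 ≈ 7.3333)
l*r = -23*22/3 = -506/3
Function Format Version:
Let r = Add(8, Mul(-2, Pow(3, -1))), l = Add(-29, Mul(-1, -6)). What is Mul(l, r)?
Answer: Rational(-506, 3) ≈ -168.67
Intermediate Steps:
l = -23 (l = Add(-29, 6) = -23)
r = Rational(22, 3) (r = Add(8, Mul(-2, Rational(1, 3))) = Add(8, Rational(-2, 3)) = Rational(22, 3) ≈ 7.3333)
Mul(l, r) = Mul(-23, Rational(22, 3)) = Rational(-506, 3)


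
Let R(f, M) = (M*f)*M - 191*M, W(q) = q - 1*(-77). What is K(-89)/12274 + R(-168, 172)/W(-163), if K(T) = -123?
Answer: 714027553/12274 ≈ 58174.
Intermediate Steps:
W(q) = 77 + q (W(q) = q + 77 = 77 + q)
R(f, M) = -191*M + f*M² (R(f, M) = f*M² - 191*M = -191*M + f*M²)
K(-89)/12274 + R(-168, 172)/W(-163) = -123/12274 + (172*(-191 + 172*(-168)))/(77 - 163) = -123*1/12274 + (172*(-191 - 28896))/(-86) = -123/12274 + (172*(-29087))*(-1/86) = -123/12274 - 5002964*(-1/86) = -123/12274 + 58174 = 714027553/12274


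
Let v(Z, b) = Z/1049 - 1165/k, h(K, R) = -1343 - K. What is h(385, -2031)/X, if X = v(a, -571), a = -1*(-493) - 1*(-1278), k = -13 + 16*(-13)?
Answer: -100150128/403369 ≈ -248.28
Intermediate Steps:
k = -221 (k = -13 - 208 = -221)
a = 1771 (a = 493 + 1278 = 1771)
v(Z, b) = 1165/221 + Z/1049 (v(Z, b) = Z/1049 - 1165/(-221) = Z*(1/1049) - 1165*(-1/221) = Z/1049 + 1165/221 = 1165/221 + Z/1049)
X = 1613476/231829 (X = 1165/221 + (1/1049)*1771 = 1165/221 + 1771/1049 = 1613476/231829 ≈ 6.9598)
h(385, -2031)/X = (-1343 - 1*385)/(1613476/231829) = (-1343 - 385)*(231829/1613476) = -1728*231829/1613476 = -100150128/403369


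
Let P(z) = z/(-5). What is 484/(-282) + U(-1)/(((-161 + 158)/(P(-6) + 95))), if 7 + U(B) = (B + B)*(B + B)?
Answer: 66611/705 ≈ 94.484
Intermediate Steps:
U(B) = -7 + 4*B² (U(B) = -7 + (B + B)*(B + B) = -7 + (2*B)*(2*B) = -7 + 4*B²)
P(z) = -z/5 (P(z) = z*(-⅕) = -z/5)
484/(-282) + U(-1)/(((-161 + 158)/(P(-6) + 95))) = 484/(-282) + (-7 + 4*(-1)²)/(((-161 + 158)/(-⅕*(-6) + 95))) = 484*(-1/282) + (-7 + 4*1)/((-3/(6/5 + 95))) = -242/141 + (-7 + 4)/((-3/481/5)) = -242/141 - 3/((-3*5/481)) = -242/141 - 3/(-15/481) = -242/141 - 3*(-481/15) = -242/141 + 481/5 = 66611/705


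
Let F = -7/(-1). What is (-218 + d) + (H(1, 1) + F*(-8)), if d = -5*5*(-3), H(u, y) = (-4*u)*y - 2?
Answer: -205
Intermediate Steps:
H(u, y) = -2 - 4*u*y (H(u, y) = -4*u*y - 2 = -2 - 4*u*y)
d = 75 (d = -25*(-3) = 75)
F = 7 (F = -7*(-1) = 7)
(-218 + d) + (H(1, 1) + F*(-8)) = (-218 + 75) + ((-2 - 4*1*1) + 7*(-8)) = -143 + ((-2 - 4) - 56) = -143 + (-6 - 56) = -143 - 62 = -205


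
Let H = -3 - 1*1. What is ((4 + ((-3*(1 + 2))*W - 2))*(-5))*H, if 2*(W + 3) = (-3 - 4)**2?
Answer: -3830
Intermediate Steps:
H = -4 (H = -3 - 1 = -4)
W = 43/2 (W = -3 + (-3 - 4)**2/2 = -3 + (1/2)*(-7)**2 = -3 + (1/2)*49 = -3 + 49/2 = 43/2 ≈ 21.500)
((4 + ((-3*(1 + 2))*W - 2))*(-5))*H = ((4 + (-3*(1 + 2)*(43/2) - 2))*(-5))*(-4) = ((4 + (-3*3*(43/2) - 2))*(-5))*(-4) = ((4 + (-9*43/2 - 2))*(-5))*(-4) = ((4 + (-387/2 - 2))*(-5))*(-4) = ((4 - 391/2)*(-5))*(-4) = -383/2*(-5)*(-4) = (1915/2)*(-4) = -3830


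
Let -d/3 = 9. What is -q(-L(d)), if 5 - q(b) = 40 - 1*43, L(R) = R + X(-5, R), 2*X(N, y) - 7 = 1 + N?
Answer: -8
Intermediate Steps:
d = -27 (d = -3*9 = -27)
X(N, y) = 4 + N/2 (X(N, y) = 7/2 + (1 + N)/2 = 7/2 + (½ + N/2) = 4 + N/2)
L(R) = 3/2 + R (L(R) = R + (4 + (½)*(-5)) = R + (4 - 5/2) = R + 3/2 = 3/2 + R)
q(b) = 8 (q(b) = 5 - (40 - 1*43) = 5 - (40 - 43) = 5 - 1*(-3) = 5 + 3 = 8)
-q(-L(d)) = -1*8 = -8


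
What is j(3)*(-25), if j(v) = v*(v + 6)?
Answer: -675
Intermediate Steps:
j(v) = v*(6 + v)
j(3)*(-25) = (3*(6 + 3))*(-25) = (3*9)*(-25) = 27*(-25) = -675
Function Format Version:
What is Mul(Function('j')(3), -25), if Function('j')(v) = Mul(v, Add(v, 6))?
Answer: -675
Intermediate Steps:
Function('j')(v) = Mul(v, Add(6, v))
Mul(Function('j')(3), -25) = Mul(Mul(3, Add(6, 3)), -25) = Mul(Mul(3, 9), -25) = Mul(27, -25) = -675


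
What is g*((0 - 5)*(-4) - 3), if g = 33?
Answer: 561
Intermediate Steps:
g*((0 - 5)*(-4) - 3) = 33*((0 - 5)*(-4) - 3) = 33*(-5*(-4) - 3) = 33*(20 - 3) = 33*17 = 561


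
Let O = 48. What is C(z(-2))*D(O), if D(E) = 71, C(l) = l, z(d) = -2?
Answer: -142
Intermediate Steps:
C(z(-2))*D(O) = -2*71 = -142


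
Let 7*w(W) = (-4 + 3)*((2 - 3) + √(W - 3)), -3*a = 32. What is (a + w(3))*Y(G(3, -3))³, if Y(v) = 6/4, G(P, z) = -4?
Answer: -1989/56 ≈ -35.518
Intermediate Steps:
a = -32/3 (a = -⅓*32 = -32/3 ≈ -10.667)
Y(v) = 3/2 (Y(v) = 6*(¼) = 3/2)
w(W) = ⅐ - √(-3 + W)/7 (w(W) = ((-4 + 3)*((2 - 3) + √(W - 3)))/7 = (-(-1 + √(-3 + W)))/7 = (1 - √(-3 + W))/7 = ⅐ - √(-3 + W)/7)
(a + w(3))*Y(G(3, -3))³ = (-32/3 + (⅐ - √(-3 + 3)/7))*(3/2)³ = (-32/3 + (⅐ - √0/7))*(27/8) = (-32/3 + (⅐ - ⅐*0))*(27/8) = (-32/3 + (⅐ + 0))*(27/8) = (-32/3 + ⅐)*(27/8) = -221/21*27/8 = -1989/56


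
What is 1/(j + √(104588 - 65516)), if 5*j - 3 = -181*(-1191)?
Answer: 179645/7745195446 - 25*√2442/11617793169 ≈ 2.3088e-5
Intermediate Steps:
j = 215574/5 (j = ⅗ + (-181*(-1191))/5 = ⅗ + (⅕)*215571 = ⅗ + 215571/5 = 215574/5 ≈ 43115.)
1/(j + √(104588 - 65516)) = 1/(215574/5 + √(104588 - 65516)) = 1/(215574/5 + √39072) = 1/(215574/5 + 4*√2442)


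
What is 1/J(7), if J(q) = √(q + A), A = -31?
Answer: -I*√6/12 ≈ -0.20412*I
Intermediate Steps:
J(q) = √(-31 + q) (J(q) = √(q - 31) = √(-31 + q))
1/J(7) = 1/(√(-31 + 7)) = 1/(√(-24)) = 1/(2*I*√6) = -I*√6/12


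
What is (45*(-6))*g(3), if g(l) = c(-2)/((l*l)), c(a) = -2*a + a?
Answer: -60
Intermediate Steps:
c(a) = -a
g(l) = 2/l² (g(l) = (-1*(-2))/((l*l)) = 2/(l²) = 2/l²)
(45*(-6))*g(3) = (45*(-6))*(2/3²) = -540/9 = -270*2/9 = -60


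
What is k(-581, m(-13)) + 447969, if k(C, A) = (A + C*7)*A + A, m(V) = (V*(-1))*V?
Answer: 1163684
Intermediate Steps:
m(V) = -V² (m(V) = (-V)*V = -V²)
k(C, A) = A + A*(A + 7*C) (k(C, A) = (A + 7*C)*A + A = A*(A + 7*C) + A = A + A*(A + 7*C))
k(-581, m(-13)) + 447969 = (-1*(-13)²)*(1 - 1*(-13)² + 7*(-581)) + 447969 = (-1*169)*(1 - 1*169 - 4067) + 447969 = -169*(1 - 169 - 4067) + 447969 = -169*(-4235) + 447969 = 715715 + 447969 = 1163684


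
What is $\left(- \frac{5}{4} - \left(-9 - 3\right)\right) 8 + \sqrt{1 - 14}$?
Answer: $86 + i \sqrt{13} \approx 86.0 + 3.6056 i$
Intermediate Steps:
$\left(- \frac{5}{4} - \left(-9 - 3\right)\right) 8 + \sqrt{1 - 14} = \left(\left(-5\right) \frac{1}{4} - -12\right) 8 + \sqrt{-13} = \left(- \frac{5}{4} + 12\right) 8 + i \sqrt{13} = \frac{43}{4} \cdot 8 + i \sqrt{13} = 86 + i \sqrt{13}$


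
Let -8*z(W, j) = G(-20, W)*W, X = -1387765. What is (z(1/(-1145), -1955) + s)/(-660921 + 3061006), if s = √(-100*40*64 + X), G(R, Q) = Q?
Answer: -1/25172571497000 + I*√1643765/2400085 ≈ -3.9726e-14 + 0.00053419*I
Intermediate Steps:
s = I*√1643765 (s = √(-100*40*64 - 1387765) = √(-4000*64 - 1387765) = √(-256000 - 1387765) = √(-1643765) = I*√1643765 ≈ 1282.1*I)
z(W, j) = -W²/8 (z(W, j) = -W*W/8 = -W²/8)
(z(1/(-1145), -1955) + s)/(-660921 + 3061006) = (-(1/(-1145))²/8 + I*√1643765)/(-660921 + 3061006) = (-(-1/1145)²/8 + I*√1643765)/2400085 = (-⅛*1/1311025 + I*√1643765)*(1/2400085) = (-1/10488200 + I*√1643765)*(1/2400085) = -1/25172571497000 + I*√1643765/2400085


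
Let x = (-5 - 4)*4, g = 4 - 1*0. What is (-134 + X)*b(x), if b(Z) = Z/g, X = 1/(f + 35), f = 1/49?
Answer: 689685/572 ≈ 1205.7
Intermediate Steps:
g = 4 (g = 4 + 0 = 4)
f = 1/49 ≈ 0.020408
x = -36 (x = -9*4 = -36)
X = 49/1716 (X = 1/(1/49 + 35) = 1/(1716/49) = 49/1716 ≈ 0.028555)
b(Z) = Z/4
(-134 + X)*b(x) = (-134 + 49/1716)*((¼)*(-36)) = -229895/1716*(-9) = 689685/572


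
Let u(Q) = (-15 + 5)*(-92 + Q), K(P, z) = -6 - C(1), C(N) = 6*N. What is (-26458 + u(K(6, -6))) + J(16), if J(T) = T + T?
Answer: -25386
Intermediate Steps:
K(P, z) = -12 (K(P, z) = -6 - 6 = -12)
J(T) = 2*T
u(Q) = 920 - 10*Q (u(Q) = -10*(-92 + Q) = 920 - 10*Q)
(-26458 + u(K(6, -6))) + J(16) = (-26458 + (920 - 10*(-12))) + 2*16 = (-26458 + (920 + 120)) + 32 = (-26458 + 1040) + 32 = -25418 + 32 = -25386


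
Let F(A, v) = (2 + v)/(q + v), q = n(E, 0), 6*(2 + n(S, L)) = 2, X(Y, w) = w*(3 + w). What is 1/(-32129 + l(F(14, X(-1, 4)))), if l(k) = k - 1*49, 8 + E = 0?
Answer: -79/2541972 ≈ -3.1078e-5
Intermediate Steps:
E = -8 (E = -8 + 0 = -8)
n(S, L) = -5/3 (n(S, L) = -2 + (⅙)*2 = -2 + ⅓ = -5/3)
q = -5/3 ≈ -1.6667
F(A, v) = (2 + v)/(-5/3 + v)
l(k) = -49 + k (l(k) = k - 49 = -49 + k)
1/(-32129 + l(F(14, X(-1, 4)))) = 1/(-32129 + (-49 + 3*(2 + 4*(3 + 4))/(-5 + 3*(4*(3 + 4))))) = 1/(-32129 + (-49 + 3*(2 + 4*7)/(-5 + 3*(4*7)))) = 1/(-32129 + (-49 + 3*(2 + 28)/(-5 + 3*28))) = 1/(-32129 + (-49 + 3*30/(-5 + 84))) = 1/(-32129 + (-49 + 3*30/79)) = 1/(-32129 + (-49 + 3*(1/79)*30)) = 1/(-32129 + (-49 + 90/79)) = 1/(-32129 - 3781/79) = 1/(-2541972/79) = -79/2541972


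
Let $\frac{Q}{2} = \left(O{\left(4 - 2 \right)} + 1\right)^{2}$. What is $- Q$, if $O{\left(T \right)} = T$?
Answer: $-18$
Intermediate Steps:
$Q = 18$ ($Q = 2 \left(\left(4 - 2\right) + 1\right)^{2} = 2 \left(2 + 1\right)^{2} = 2 \cdot 3^{2} = 2 \cdot 9 = 18$)
$- Q = \left(-1\right) 18 = -18$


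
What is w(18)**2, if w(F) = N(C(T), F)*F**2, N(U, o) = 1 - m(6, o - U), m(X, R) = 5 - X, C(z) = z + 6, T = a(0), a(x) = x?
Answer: 419904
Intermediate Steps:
T = 0
C(z) = 6 + z
N(U, o) = 2 (N(U, o) = 1 - (5 - 1*6) = 1 - (5 - 6) = 1 - 1*(-1) = 1 + 1 = 2)
w(F) = 2*F**2
w(18)**2 = (2*18**2)**2 = (2*324)**2 = 648**2 = 419904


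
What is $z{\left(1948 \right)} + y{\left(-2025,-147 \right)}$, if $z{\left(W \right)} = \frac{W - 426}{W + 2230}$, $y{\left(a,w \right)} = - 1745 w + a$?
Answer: $\frac{531630371}{2089} \approx 2.5449 \cdot 10^{5}$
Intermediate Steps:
$y{\left(a,w \right)} = a - 1745 w$
$z{\left(W \right)} = \frac{-426 + W}{2230 + W}$
$z{\left(1948 \right)} + y{\left(-2025,-147 \right)} = \frac{-426 + 1948}{2230 + 1948} - -254490 = \frac{1}{4178} \cdot 1522 + \left(-2025 + 256515\right) = \frac{1}{4178} \cdot 1522 + 254490 = \frac{761}{2089} + 254490 = \frac{531630371}{2089}$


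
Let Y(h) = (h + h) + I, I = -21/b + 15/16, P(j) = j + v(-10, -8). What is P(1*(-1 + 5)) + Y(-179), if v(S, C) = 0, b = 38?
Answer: -107499/304 ≈ -353.62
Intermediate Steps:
P(j) = j (P(j) = j + 0 = j)
I = 117/304 (I = -21/38 + 15/16 = 117/304 ≈ 0.38487)
Y(h) = 117/304 + 2*h (Y(h) = (h + h) + 117/304 = 2*h + 117/304 = 117/304 + 2*h)
P(1*(-1 + 5)) + Y(-179) = 1*(-1 + 5) + (117/304 + 2*(-179)) = 1*4 + (117/304 - 358) = 4 - 108715/304 = -107499/304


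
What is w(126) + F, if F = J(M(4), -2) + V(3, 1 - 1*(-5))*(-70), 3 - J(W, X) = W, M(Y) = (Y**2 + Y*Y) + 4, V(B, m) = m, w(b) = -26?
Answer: -479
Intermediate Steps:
M(Y) = 4 + 2*Y**2 (M(Y) = (Y**2 + Y**2) + 4 = 2*Y**2 + 4 = 4 + 2*Y**2)
J(W, X) = 3 - W
F = -453 (F = (3 - (4 + 2*4**2)) + (1 - 1*(-5))*(-70) = (3 - (4 + 2*16)) + (1 + 5)*(-70) = (3 - (4 + 32)) + 6*(-70) = (3 - 1*36) - 420 = (3 - 36) - 420 = -33 - 420 = -453)
w(126) + F = -26 - 453 = -479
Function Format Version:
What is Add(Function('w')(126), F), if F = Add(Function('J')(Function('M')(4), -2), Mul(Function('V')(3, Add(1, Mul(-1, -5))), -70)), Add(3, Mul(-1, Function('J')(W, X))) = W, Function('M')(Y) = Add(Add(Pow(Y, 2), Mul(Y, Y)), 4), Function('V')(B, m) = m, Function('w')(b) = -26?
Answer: -479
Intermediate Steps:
Function('M')(Y) = Add(4, Mul(2, Pow(Y, 2))) (Function('M')(Y) = Add(Add(Pow(Y, 2), Pow(Y, 2)), 4) = Add(Mul(2, Pow(Y, 2)), 4) = Add(4, Mul(2, Pow(Y, 2))))
Function('J')(W, X) = Add(3, Mul(-1, W))
F = -453 (F = Add(Add(3, Mul(-1, Add(4, Mul(2, Pow(4, 2))))), Mul(Add(1, Mul(-1, -5)), -70)) = Add(Add(3, Mul(-1, Add(4, Mul(2, 16)))), Mul(Add(1, 5), -70)) = Add(Add(3, Mul(-1, Add(4, 32))), Mul(6, -70)) = Add(Add(3, Mul(-1, 36)), -420) = Add(Add(3, -36), -420) = Add(-33, -420) = -453)
Add(Function('w')(126), F) = Add(-26, -453) = -479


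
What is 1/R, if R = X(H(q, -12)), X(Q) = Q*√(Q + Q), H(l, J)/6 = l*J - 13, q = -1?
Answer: I*√3/36 ≈ 0.048113*I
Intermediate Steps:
H(l, J) = -78 + 6*J*l (H(l, J) = 6*(l*J - 13) = 6*(J*l - 13) = 6*(-13 + J*l) = -78 + 6*J*l)
X(Q) = √2*Q^(3/2) (X(Q) = Q*√(2*Q) = Q*(√2*√Q) = √2*Q^(3/2))
R = -12*I*√3 (R = √2*(-78 + 6*(-12)*(-1))^(3/2) = √2*(-78 + 72)^(3/2) = √2*(-6)^(3/2) = √2*(-6*I*√6) = -12*I*√3 ≈ -20.785*I)
1/R = 1/(-12*I*√3) = I*√3/36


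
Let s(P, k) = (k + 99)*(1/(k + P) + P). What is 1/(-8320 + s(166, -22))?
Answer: 144/642605 ≈ 0.00022409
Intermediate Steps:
s(P, k) = (99 + k)*(P + 1/(P + k)) (s(P, k) = (99 + k)*(1/(P + k) + P) = (99 + k)*(P + 1/(P + k)))
1/(-8320 + s(166, -22)) = 1/(-8320 + (99 - 22 + 99*166**2 + 166*(-22)**2 - 22*166**2 + 99*166*(-22))/(166 - 22)) = 1/(-8320 + (99 - 22 + 99*27556 + 166*484 - 22*27556 - 361548)/144) = 1/(-8320 + (99 - 22 + 2728044 + 80344 - 606232 - 361548)/144) = 1/(-8320 + (1/144)*1840685) = 1/(-8320 + 1840685/144) = 1/(642605/144) = 144/642605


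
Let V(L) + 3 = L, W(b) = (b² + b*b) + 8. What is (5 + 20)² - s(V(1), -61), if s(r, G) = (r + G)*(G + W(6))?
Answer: 1822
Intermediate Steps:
W(b) = 8 + 2*b² (W(b) = (b² + b²) + 8 = 2*b² + 8 = 8 + 2*b²)
V(L) = -3 + L
s(r, G) = (80 + G)*(G + r) (s(r, G) = (r + G)*(G + (8 + 2*6²)) = (G + r)*(G + (8 + 2*36)) = (G + r)*(G + (8 + 72)) = (G + r)*(G + 80) = (G + r)*(80 + G) = (80 + G)*(G + r))
(5 + 20)² - s(V(1), -61) = (5 + 20)² - ((-61)² + 80*(-61) + 80*(-3 + 1) - 61*(-3 + 1)) = 25² - (3721 - 4880 + 80*(-2) - 61*(-2)) = 625 - (3721 - 4880 - 160 + 122) = 625 - 1*(-1197) = 625 + 1197 = 1822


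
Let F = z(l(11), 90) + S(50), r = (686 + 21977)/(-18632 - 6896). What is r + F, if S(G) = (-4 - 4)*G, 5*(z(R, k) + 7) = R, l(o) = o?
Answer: -51781987/127640 ≈ -405.69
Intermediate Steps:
z(R, k) = -7 + R/5
S(G) = -8*G
r = -22663/25528 (r = 22663/(-25528) = 22663*(-1/25528) = -22663/25528 ≈ -0.88777)
F = -2024/5 (F = (-7 + (⅕)*11) - 8*50 = (-7 + 11/5) - 400 = -24/5 - 400 = -2024/5 ≈ -404.80)
r + F = -22663/25528 - 2024/5 = -51781987/127640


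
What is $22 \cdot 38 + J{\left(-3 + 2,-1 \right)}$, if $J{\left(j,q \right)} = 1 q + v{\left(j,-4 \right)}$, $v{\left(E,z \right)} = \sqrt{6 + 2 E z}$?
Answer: $835 + \sqrt{14} \approx 838.74$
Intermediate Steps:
$v{\left(E,z \right)} = \sqrt{6 + 2 E z}$
$J{\left(j,q \right)} = q + \sqrt{6 - 8 j}$ ($J{\left(j,q \right)} = 1 q + \sqrt{6 + 2 j \left(-4\right)} = q + \sqrt{6 - 8 j}$)
$22 \cdot 38 + J{\left(-3 + 2,-1 \right)} = 22 \cdot 38 - \left(1 - \sqrt{6 - 8 \left(-3 + 2\right)}\right) = 836 - \left(1 - \sqrt{6 - -8}\right) = 836 - \left(1 - \sqrt{6 + 8}\right) = 836 - \left(1 - \sqrt{14}\right) = 835 + \sqrt{14}$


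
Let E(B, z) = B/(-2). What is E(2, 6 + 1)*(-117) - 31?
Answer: 86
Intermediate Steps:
E(B, z) = -B/2 (E(B, z) = B*(-1/2) = -B/2)
E(2, 6 + 1)*(-117) - 31 = -1/2*2*(-117) - 31 = -1*(-117) - 31 = 117 - 31 = 86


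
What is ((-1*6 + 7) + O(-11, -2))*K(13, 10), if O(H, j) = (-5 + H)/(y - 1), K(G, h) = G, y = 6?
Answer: -143/5 ≈ -28.600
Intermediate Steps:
O(H, j) = -1 + H/5 (O(H, j) = (-5 + H)/(6 - 1) = (-5 + H)/5 = (-5 + H)*(⅕) = -1 + H/5)
((-1*6 + 7) + O(-11, -2))*K(13, 10) = ((-1*6 + 7) + (-1 + (⅕)*(-11)))*13 = ((-6 + 7) + (-1 - 11/5))*13 = (1 - 16/5)*13 = -11/5*13 = -143/5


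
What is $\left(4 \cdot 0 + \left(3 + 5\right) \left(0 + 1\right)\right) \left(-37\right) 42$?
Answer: $-12432$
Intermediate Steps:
$\left(4 \cdot 0 + \left(3 + 5\right) \left(0 + 1\right)\right) \left(-37\right) 42 = \left(0 + 8 \cdot 1\right) \left(-37\right) 42 = \left(0 + 8\right) \left(-37\right) 42 = 8 \left(-37\right) 42 = \left(-296\right) 42 = -12432$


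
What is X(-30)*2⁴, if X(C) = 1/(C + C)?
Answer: -4/15 ≈ -0.26667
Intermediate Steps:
X(C) = 1/(2*C)
X(-30)*2⁴ = ((½)/(-30))*2⁴ = ((½)*(-1/30))*16 = -1/60*16 = -4/15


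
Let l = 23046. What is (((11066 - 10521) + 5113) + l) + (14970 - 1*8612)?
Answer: 35062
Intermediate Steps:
(((11066 - 10521) + 5113) + l) + (14970 - 1*8612) = (((11066 - 10521) + 5113) + 23046) + (14970 - 1*8612) = ((545 + 5113) + 23046) + (14970 - 8612) = (5658 + 23046) + 6358 = 28704 + 6358 = 35062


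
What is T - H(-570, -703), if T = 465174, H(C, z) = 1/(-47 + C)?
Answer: 287012359/617 ≈ 4.6517e+5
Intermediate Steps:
T - H(-570, -703) = 465174 - 1/(-47 - 570) = 465174 - 1/(-617) = 465174 - 1*(-1/617) = 465174 + 1/617 = 287012359/617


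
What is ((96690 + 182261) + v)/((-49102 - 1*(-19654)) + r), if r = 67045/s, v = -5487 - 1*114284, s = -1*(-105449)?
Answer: -2397910260/443599301 ≈ -5.4056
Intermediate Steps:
s = 105449
v = -119771 (v = -5487 - 114284 = -119771)
r = 67045/105449 ≈ 0.63581
((96690 + 182261) + v)/((-49102 - 1*(-19654)) + r) = ((96690 + 182261) - 119771)/((-49102 - 1*(-19654)) + 67045/105449) = (278951 - 119771)/((-49102 + 19654) + 67045/105449) = 159180/(-29448 + 67045/105449) = 159180/(-3105195107/105449) = 159180*(-105449/3105195107) = -2397910260/443599301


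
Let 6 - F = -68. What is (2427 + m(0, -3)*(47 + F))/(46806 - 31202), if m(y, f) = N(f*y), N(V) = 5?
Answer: 758/3901 ≈ 0.19431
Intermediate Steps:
m(y, f) = 5
F = 74 (F = 6 - 1*(-68) = 6 + 68 = 74)
(2427 + m(0, -3)*(47 + F))/(46806 - 31202) = (2427 + 5*(47 + 74))/(46806 - 31202) = (2427 + 5*121)/15604 = (2427 + 605)*(1/15604) = 3032*(1/15604) = 758/3901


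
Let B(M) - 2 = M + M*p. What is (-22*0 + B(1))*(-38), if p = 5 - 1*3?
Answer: -190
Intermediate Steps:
p = 2 (p = 5 - 3 = 2)
B(M) = 2 + 3*M (B(M) = 2 + (M + M*2) = 2 + (M + 2*M) = 2 + 3*M)
(-22*0 + B(1))*(-38) = (-22*0 + (2 + 3*1))*(-38) = (0 + (2 + 3))*(-38) = (0 + 5)*(-38) = 5*(-38) = -190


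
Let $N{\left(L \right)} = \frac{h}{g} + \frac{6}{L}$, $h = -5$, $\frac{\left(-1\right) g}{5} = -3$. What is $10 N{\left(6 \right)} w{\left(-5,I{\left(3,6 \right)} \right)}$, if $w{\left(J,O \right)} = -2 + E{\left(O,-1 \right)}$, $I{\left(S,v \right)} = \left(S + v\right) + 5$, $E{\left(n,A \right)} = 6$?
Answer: $\frac{80}{3} \approx 26.667$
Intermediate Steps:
$g = 15$ ($g = \left(-5\right) \left(-3\right) = 15$)
$I{\left(S,v \right)} = 5 + S + v$
$w{\left(J,O \right)} = 4$ ($w{\left(J,O \right)} = -2 + 6 = 4$)
$N{\left(L \right)} = - \frac{1}{3} + \frac{6}{L}$ ($N{\left(L \right)} = - \frac{5}{15} + \frac{6}{L} = \left(-5\right) \frac{1}{15} + \frac{6}{L} = - \frac{1}{3} + \frac{6}{L}$)
$10 N{\left(6 \right)} w{\left(-5,I{\left(3,6 \right)} \right)} = 10 \frac{18 - 6}{3 \cdot 6} \cdot 4 = 10 \cdot \frac{1}{3} \cdot \frac{1}{6} \left(18 - 6\right) 4 = 10 \cdot \frac{1}{3} \cdot \frac{1}{6} \cdot 12 \cdot 4 = 10 \cdot \frac{2}{3} \cdot 4 = \frac{20}{3} \cdot 4 = \frac{80}{3}$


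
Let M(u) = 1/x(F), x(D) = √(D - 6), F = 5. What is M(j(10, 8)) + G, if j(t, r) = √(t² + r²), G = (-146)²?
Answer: 21316 - I ≈ 21316.0 - 1.0*I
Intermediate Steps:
x(D) = √(-6 + D)
G = 21316
j(t, r) = √(r² + t²)
M(u) = -I (M(u) = 1/(√(-6 + 5)) = 1/(√(-1)) = 1/I = -I)
M(j(10, 8)) + G = -I + 21316 = 21316 - I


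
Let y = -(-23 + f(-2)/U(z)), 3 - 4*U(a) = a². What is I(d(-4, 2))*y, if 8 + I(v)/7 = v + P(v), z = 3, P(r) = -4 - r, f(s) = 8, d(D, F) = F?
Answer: -2380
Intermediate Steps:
U(a) = ¾ - a²/4
y = 85/3 (y = -(-23 + 8/(¾ - ¼*3²)) = -(-23 + 8/(¾ - ¼*9)) = -(-23 + 8/(¾ - 9/4)) = -(-23 + 8/(-3/2)) = -(-23 + 8*(-⅔)) = -(-23 - 16/3) = -1*(-85/3) = 85/3 ≈ 28.333)
I(v) = -84 (I(v) = -56 + 7*(v + (-4 - v)) = -56 + 7*(-4) = -56 - 28 = -84)
I(d(-4, 2))*y = -84*85/3 = -2380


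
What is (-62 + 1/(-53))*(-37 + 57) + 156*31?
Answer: 190568/53 ≈ 3595.6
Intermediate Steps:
(-62 + 1/(-53))*(-37 + 57) + 156*31 = (-62 - 1/53)*20 + 4836 = -3287/53*20 + 4836 = -65740/53 + 4836 = 190568/53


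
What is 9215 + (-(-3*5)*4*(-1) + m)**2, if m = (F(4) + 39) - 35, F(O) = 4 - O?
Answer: 12351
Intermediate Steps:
m = 4 (m = ((4 - 1*4) + 39) - 35 = ((4 - 4) + 39) - 35 = (0 + 39) - 35 = 39 - 35 = 4)
9215 + (-(-3*5)*4*(-1) + m)**2 = 9215 + (-(-3*5)*4*(-1) + 4)**2 = 9215 + (-(-15)*4*(-1) + 4)**2 = 9215 + (-1*(-60)*(-1) + 4)**2 = 9215 + (60*(-1) + 4)**2 = 9215 + (-60 + 4)**2 = 9215 + (-56)**2 = 9215 + 3136 = 12351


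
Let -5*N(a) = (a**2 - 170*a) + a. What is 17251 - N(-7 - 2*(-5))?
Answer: 85757/5 ≈ 17151.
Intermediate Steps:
N(a) = -a**2/5 + 169*a/5 (N(a) = -((a**2 - 170*a) + a)/5 = -(a**2 - 169*a)/5 = -a**2/5 + 169*a/5)
17251 - N(-7 - 2*(-5)) = 17251 - (-7 - 2*(-5))*(169 - (-7 - 2*(-5)))/5 = 17251 - (-7 + 10)*(169 - (-7 + 10))/5 = 17251 - 3*(169 - 1*3)/5 = 17251 - 3*(169 - 3)/5 = 17251 - 3*166/5 = 17251 - 1*498/5 = 17251 - 498/5 = 85757/5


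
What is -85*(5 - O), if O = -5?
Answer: -850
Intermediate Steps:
-85*(5 - O) = -85*(5 - 1*(-5)) = -85*(5 + 5) = -85*10 = -850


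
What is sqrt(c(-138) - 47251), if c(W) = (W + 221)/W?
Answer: I*sqrt(899859498)/138 ≈ 217.37*I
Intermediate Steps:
c(W) = (221 + W)/W
sqrt(c(-138) - 47251) = sqrt((221 - 138)/(-138) - 47251) = sqrt(-1/138*83 - 47251) = sqrt(-83/138 - 47251) = sqrt(-6520721/138) = I*sqrt(899859498)/138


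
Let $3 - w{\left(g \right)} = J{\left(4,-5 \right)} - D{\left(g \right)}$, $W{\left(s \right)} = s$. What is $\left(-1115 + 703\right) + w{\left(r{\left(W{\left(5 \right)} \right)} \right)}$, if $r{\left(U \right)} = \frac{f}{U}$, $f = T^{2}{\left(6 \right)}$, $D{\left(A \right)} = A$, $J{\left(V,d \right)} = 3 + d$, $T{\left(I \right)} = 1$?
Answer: $- \frac{2034}{5} \approx -406.8$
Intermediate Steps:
$f = 1$ ($f = 1^{2} = 1$)
$r{\left(U \right)} = \frac{1}{U}$ ($r{\left(U \right)} = 1 \frac{1}{U} = \frac{1}{U}$)
$w{\left(g \right)} = 5 + g$ ($w{\left(g \right)} = 3 - \left(\left(3 - 5\right) - g\right) = 3 - \left(-2 - g\right) = 3 + \left(2 + g\right) = 5 + g$)
$\left(-1115 + 703\right) + w{\left(r{\left(W{\left(5 \right)} \right)} \right)} = \left(-1115 + 703\right) + \left(5 + \frac{1}{5}\right) = -412 + \left(5 + \frac{1}{5}\right) = -412 + \frac{26}{5} = - \frac{2034}{5}$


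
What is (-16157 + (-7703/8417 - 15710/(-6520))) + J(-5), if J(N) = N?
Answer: -88686980457/5487884 ≈ -16161.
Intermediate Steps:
(-16157 + (-7703/8417 - 15710/(-6520))) + J(-5) = (-16157 + (-7703/8417 - 15710/(-6520))) - 5 = (-16157 + (-7703*1/8417 - 15710*(-1/6520))) - 5 = (-16157 + (-7703/8417 + 1571/652)) - 5 = (-16157 + 8200751/5487884) - 5 = -88659541037/5487884 - 5 = -88686980457/5487884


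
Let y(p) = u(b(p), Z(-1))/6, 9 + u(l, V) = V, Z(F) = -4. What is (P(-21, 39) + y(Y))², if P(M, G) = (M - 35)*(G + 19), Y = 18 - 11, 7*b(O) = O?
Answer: 380289001/36 ≈ 1.0564e+7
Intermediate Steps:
b(O) = O/7
u(l, V) = -9 + V
Y = 7
P(M, G) = (-35 + M)*(19 + G)
y(p) = -13/6 (y(p) = (-9 - 4)/6 = -13*⅙ = -13/6)
(P(-21, 39) + y(Y))² = ((-665 - 35*39 + 19*(-21) + 39*(-21)) - 13/6)² = ((-665 - 1365 - 399 - 819) - 13/6)² = (-3248 - 13/6)² = (-19501/6)² = 380289001/36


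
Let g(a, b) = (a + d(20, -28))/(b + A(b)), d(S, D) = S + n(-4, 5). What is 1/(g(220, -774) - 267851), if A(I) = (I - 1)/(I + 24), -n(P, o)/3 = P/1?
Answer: -23189/6211204399 ≈ -3.7334e-6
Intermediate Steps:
n(P, o) = -3*P (n(P, o) = -3*P/1 = -3*P)
A(I) = (-1 + I)/(24 + I)
d(S, D) = 12 + S (d(S, D) = S - 3*(-4) = S + 12 = 12 + S)
g(a, b) = (32 + a)/(b + (-1 + b)/(24 + b)) (g(a, b) = (a + (12 + 20))/(b + (-1 + b)/(24 + b)) = (a + 32)/(b + (-1 + b)/(24 + b)) = (32 + a)/(b + (-1 + b)/(24 + b)))
1/(g(220, -774) - 267851) = 1/((24 - 774)*(32 + 220)/(-1 - 774 - 774*(24 - 774)) - 267851) = 1/(-750*252/(-1 - 774 - 774*(-750)) - 267851) = 1/(-750*252/(-1 - 774 + 580500) - 267851) = 1/(-750*252/579725 - 267851) = 1/((1/579725)*(-750)*252 - 267851) = 1/(-7560/23189 - 267851) = 1/(-6211204399/23189) = -23189/6211204399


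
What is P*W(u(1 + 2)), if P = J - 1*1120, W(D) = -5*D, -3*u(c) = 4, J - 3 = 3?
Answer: -22280/3 ≈ -7426.7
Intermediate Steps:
J = 6 (J = 3 + 3 = 6)
u(c) = -4/3 (u(c) = -⅓*4 = -4/3)
P = -1114 (P = 6 - 1*1120 = 6 - 1120 = -1114)
P*W(u(1 + 2)) = -(-5570)*(-4)/3 = -1114*20/3 = -22280/3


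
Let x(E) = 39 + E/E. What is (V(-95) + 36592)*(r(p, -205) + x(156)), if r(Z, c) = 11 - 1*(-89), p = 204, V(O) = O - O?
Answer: 5122880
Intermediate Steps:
V(O) = 0
r(Z, c) = 100 (r(Z, c) = 11 + 89 = 100)
x(E) = 40 (x(E) = 39 + 1 = 40)
(V(-95) + 36592)*(r(p, -205) + x(156)) = (0 + 36592)*(100 + 40) = 36592*140 = 5122880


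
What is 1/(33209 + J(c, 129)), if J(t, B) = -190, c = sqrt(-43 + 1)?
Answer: 1/33019 ≈ 3.0286e-5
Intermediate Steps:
c = I*sqrt(42) (c = sqrt(-42) = I*sqrt(42) ≈ 6.4807*I)
1/(33209 + J(c, 129)) = 1/(33209 - 190) = 1/33019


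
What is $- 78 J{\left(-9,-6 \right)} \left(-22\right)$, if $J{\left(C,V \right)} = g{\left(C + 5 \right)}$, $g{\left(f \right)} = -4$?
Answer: $-6864$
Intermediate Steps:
$J{\left(C,V \right)} = -4$
$- 78 J{\left(-9,-6 \right)} \left(-22\right) = \left(-78\right) \left(-4\right) \left(-22\right) = 312 \left(-22\right) = -6864$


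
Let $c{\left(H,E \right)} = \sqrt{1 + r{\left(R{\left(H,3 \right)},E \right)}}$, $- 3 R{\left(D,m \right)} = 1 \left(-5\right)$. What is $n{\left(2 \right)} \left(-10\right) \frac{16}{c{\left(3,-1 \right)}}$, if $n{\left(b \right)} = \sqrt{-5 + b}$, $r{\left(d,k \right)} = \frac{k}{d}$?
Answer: $- 80 i \sqrt{30} \approx - 438.18 i$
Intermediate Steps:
$R{\left(D,m \right)} = \frac{5}{3}$ ($R{\left(D,m \right)} = - \frac{1 \left(-5\right)}{3} = \left(- \frac{1}{3}\right) \left(-5\right) = \frac{5}{3}$)
$c{\left(H,E \right)} = \sqrt{1 + \frac{3 E}{5}}$ ($c{\left(H,E \right)} = \sqrt{1 + \frac{E}{\frac{5}{3}}} = \sqrt{1 + E \frac{3}{5}} = \sqrt{1 + \frac{3 E}{5}}$)
$n{\left(2 \right)} \left(-10\right) \frac{16}{c{\left(3,-1 \right)}} = \sqrt{-5 + 2} \left(-10\right) \frac{16}{\frac{1}{5} \sqrt{25 + 15 \left(-1\right)}} = \sqrt{-3} \left(-10\right) \frac{16}{\frac{1}{5} \sqrt{25 - 15}} = i \sqrt{3} \left(-10\right) \frac{16}{\frac{1}{5} \sqrt{10}} = - 10 i \sqrt{3} \cdot 16 \frac{\sqrt{10}}{2} = - 10 i \sqrt{3} \cdot 8 \sqrt{10} = - 80 i \sqrt{30}$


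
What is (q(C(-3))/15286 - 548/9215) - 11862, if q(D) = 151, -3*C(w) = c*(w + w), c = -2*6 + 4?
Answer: -1670894117643/140860490 ≈ -11862.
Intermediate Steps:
c = -8 (c = -12 + 4 = -8)
C(w) = 16*w/3 (C(w) = -(-8)*(w + w)/3 = -(-8)*2*w/3 = -(-16)*w/3 = 16*w/3)
(q(C(-3))/15286 - 548/9215) - 11862 = (151/15286 - 548/9215) - 11862 = -6985263/140860490 - 11862 = -1670894117643/140860490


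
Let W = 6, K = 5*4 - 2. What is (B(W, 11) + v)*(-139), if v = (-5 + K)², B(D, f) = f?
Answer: -25020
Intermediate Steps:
K = 18 (K = 20 - 2 = 18)
v = 169 (v = (-5 + 18)² = 13² = 169)
(B(W, 11) + v)*(-139) = (11 + 169)*(-139) = 180*(-139) = -25020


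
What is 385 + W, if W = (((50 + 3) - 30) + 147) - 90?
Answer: 465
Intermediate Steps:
W = 80 (W = ((53 - 30) + 147) - 90 = (23 + 147) - 90 = 170 - 90 = 80)
385 + W = 385 + 80 = 465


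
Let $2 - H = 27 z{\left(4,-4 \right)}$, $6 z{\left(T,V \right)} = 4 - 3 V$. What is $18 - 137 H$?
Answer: $9608$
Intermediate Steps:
$z{\left(T,V \right)} = \frac{2}{3} - \frac{V}{2}$ ($z{\left(T,V \right)} = \frac{4 - 3 V}{6} = \frac{2}{3} - \frac{V}{2}$)
$H = -70$ ($H = 2 - 27 \left(\frac{2}{3} - -2\right) = 2 - 27 \left(\frac{2}{3} + 2\right) = 2 - 27 \cdot \frac{8}{3} = 2 - 72 = -70$)
$18 - 137 H = 18 - -9590 = 18 + 9590 = 9608$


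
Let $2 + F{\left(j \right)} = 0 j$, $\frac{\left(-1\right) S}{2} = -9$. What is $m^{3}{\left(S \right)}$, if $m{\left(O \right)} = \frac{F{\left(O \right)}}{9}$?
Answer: $- \frac{8}{729} \approx -0.010974$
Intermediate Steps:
$S = 18$ ($S = \left(-2\right) \left(-9\right) = 18$)
$F{\left(j \right)} = -2$ ($F{\left(j \right)} = -2 + 0 j = -2 + 0 = -2$)
$m{\left(O \right)} = - \frac{2}{9}$
$m^{3}{\left(S \right)} = \left(- \frac{2}{9}\right)^{3} = - \frac{8}{729}$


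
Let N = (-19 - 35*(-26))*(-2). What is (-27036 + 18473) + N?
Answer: -10345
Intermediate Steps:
N = -1782 (N = (-19 + 910)*(-2) = 891*(-2) = -1782)
(-27036 + 18473) + N = (-27036 + 18473) - 1782 = -8563 - 1782 = -10345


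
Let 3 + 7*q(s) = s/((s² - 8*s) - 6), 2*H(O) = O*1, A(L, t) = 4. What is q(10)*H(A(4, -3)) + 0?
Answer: -32/49 ≈ -0.65306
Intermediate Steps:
H(O) = O/2 (H(O) = (O*1)/2 = O/2)
q(s) = -3/7 + s/(7*(-6 + s² - 8*s)) (q(s) = -3/7 + (s/((s² - 8*s) - 6))/7 = -3/7 + (s/(-6 + s² - 8*s))/7 = -3/7 + s/(7*(-6 + s² - 8*s)))
q(10)*H(A(4, -3)) + 0 = ((-18 - 25*10 + 3*10²)/(7*(6 - 1*10² + 8*10)))*((½)*4) + 0 = ((-18 - 250 + 3*100)/(7*(6 - 1*100 + 80)))*2 + 0 = ((-18 - 250 + 300)/(7*(6 - 100 + 80)))*2 + 0 = ((⅐)*32/(-14))*2 + 0 = ((⅐)*(-1/14)*32)*2 + 0 = -16/49*2 + 0 = -32/49 + 0 = -32/49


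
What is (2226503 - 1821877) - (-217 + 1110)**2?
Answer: -392823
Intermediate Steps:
(2226503 - 1821877) - (-217 + 1110)**2 = 404626 - 1*893**2 = 404626 - 1*797449 = 404626 - 797449 = -392823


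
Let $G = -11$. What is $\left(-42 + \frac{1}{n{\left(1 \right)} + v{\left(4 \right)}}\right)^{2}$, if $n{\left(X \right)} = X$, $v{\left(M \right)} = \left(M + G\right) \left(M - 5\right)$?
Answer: $\frac{112225}{64} \approx 1753.5$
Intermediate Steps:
$v{\left(M \right)} = \left(-11 + M\right) \left(-5 + M\right)$ ($v{\left(M \right)} = \left(M - 11\right) \left(M - 5\right) = \left(-11 + M\right) \left(-5 + M\right)$)
$\left(-42 + \frac{1}{n{\left(1 \right)} + v{\left(4 \right)}}\right)^{2} = \left(-42 + \frac{1}{1 + \left(55 + 4^{2} - 64\right)}\right)^{2} = \left(-42 + \frac{1}{1 + \left(55 + 16 - 64\right)}\right)^{2} = \left(-42 + \frac{1}{1 + 7}\right)^{2} = \left(-42 + \frac{1}{8}\right)^{2} = \left(- \frac{335}{8}\right)^{2} = \frac{112225}{64}$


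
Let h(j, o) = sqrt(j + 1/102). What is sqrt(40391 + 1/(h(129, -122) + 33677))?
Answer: sqrt(138745266216 + 40391*sqrt(1342218))/sqrt(3435054 + sqrt(1342218)) ≈ 200.98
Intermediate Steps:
h(j, o) = sqrt(1/102 + j) (h(j, o) = sqrt(j + 1/102) = sqrt(1/102 + j))
sqrt(40391 + 1/(h(129, -122) + 33677)) = sqrt(40391 + 1/(sqrt(102 + 10404*129)/102 + 33677)) = sqrt(40391 + 1/(sqrt(102 + 1342116)/102 + 33677)) = sqrt(40391 + 1/(sqrt(1342218)/102 + 33677)) = sqrt(40391 + 1/(33677 + sqrt(1342218)/102))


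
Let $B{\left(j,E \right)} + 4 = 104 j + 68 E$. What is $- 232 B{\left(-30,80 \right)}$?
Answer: $-537312$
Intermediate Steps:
$B{\left(j,E \right)} = -4 + 68 E + 104 j$ ($B{\left(j,E \right)} = -4 + \left(104 j + 68 E\right) = -4 + \left(68 E + 104 j\right) = -4 + 68 E + 104 j$)
$- 232 B{\left(-30,80 \right)} = - 232 \left(-4 + 68 \cdot 80 + 104 \left(-30\right)\right) = - 232 \left(-4 + 5440 - 3120\right) = \left(-232\right) 2316 = -537312$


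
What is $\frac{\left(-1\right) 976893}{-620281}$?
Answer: $\frac{976893}{620281} \approx 1.5749$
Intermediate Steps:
$\frac{\left(-1\right) 976893}{-620281} = \left(-976893\right) \left(- \frac{1}{620281}\right) = \frac{976893}{620281}$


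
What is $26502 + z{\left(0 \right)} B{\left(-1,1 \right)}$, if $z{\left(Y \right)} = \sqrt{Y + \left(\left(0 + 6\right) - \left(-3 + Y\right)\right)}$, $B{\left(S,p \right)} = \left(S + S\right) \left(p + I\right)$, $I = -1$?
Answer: $26502$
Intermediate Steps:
$B{\left(S,p \right)} = 2 S \left(-1 + p\right)$ ($B{\left(S,p \right)} = \left(S + S\right) \left(p - 1\right) = 2 S \left(-1 + p\right)$)
$z{\left(Y \right)} = 3$ ($z{\left(Y \right)} = \sqrt{Y + \left(6 - \left(-3 + Y\right)\right)} = \sqrt{Y - \left(-9 + Y\right)} = \sqrt{9} = 3$)
$26502 + z{\left(0 \right)} B{\left(-1,1 \right)} = 26502 + 3 \cdot 2 \left(-1\right) \left(-1 + 1\right) = 26502 + 3 \cdot 2 \left(-1\right) 0 = 26502 + 3 \cdot 0 = 26502 + 0 = 26502$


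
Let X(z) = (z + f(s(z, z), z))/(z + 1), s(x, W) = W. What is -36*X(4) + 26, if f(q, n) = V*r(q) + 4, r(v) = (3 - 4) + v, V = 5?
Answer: -698/5 ≈ -139.60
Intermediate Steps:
r(v) = -1 + v
f(q, n) = -1 + 5*q (f(q, n) = 5*(-1 + q) + 4 = (-5 + 5*q) + 4 = -1 + 5*q)
X(z) = (-1 + 6*z)/(1 + z) (X(z) = (z + (-1 + 5*z))/(z + 1) = (-1 + 6*z)/(1 + z))
-36*X(4) + 26 = -36*(-1 + 6*4)/(1 + 4) + 26 = -36*(-1 + 24)/5 + 26 = -36*23/5 + 26 = -828/5 + 26 = -698/5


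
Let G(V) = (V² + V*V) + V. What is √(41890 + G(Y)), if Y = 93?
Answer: √59281 ≈ 243.48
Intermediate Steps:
G(V) = V + 2*V² (G(V) = (V² + V²) + V = 2*V² + V = V + 2*V²)
√(41890 + G(Y)) = √(41890 + 93*(1 + 2*93)) = √(41890 + 93*(1 + 186)) = √(41890 + 93*187) = √(41890 + 17391) = √59281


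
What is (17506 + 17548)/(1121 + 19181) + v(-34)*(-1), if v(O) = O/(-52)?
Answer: 283135/263926 ≈ 1.0728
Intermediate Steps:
v(O) = -O/52 (v(O) = O*(-1/52) = -O/52)
(17506 + 17548)/(1121 + 19181) + v(-34)*(-1) = (17506 + 17548)/(1121 + 19181) - 1/52*(-34)*(-1) = 35054/20302 + (17/26)*(-1) = 35054*(1/20302) - 17/26 = 17527/10151 - 17/26 = 283135/263926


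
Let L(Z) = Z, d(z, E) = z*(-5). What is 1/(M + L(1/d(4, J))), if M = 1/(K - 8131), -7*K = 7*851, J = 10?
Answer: -89820/4501 ≈ -19.956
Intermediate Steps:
K = -851 ≈ -851.00
M = -1/8982 (M = 1/(-851 - 8131) = 1/(-8982) = -1/8982 ≈ -0.00011133)
d(z, E) = -5*z
1/(M + L(1/d(4, J))) = 1/(-1/8982 + 1/(-5*4)) = 1/(-1/8982 + 1/(-20)) = 1/(-1/8982 - 1/20) = 1/(-4501/89820) = -89820/4501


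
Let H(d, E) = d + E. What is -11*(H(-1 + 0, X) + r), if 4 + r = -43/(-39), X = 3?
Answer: 385/39 ≈ 9.8718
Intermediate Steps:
r = -113/39 (r = -4 - 43/(-39) = -4 - 43*(-1/39) = -4 + 43/39 = -113/39 ≈ -2.8974)
H(d, E) = E + d
-11*(H(-1 + 0, X) + r) = -11*((3 + (-1 + 0)) - 113/39) = -11*((3 - 1) - 113/39) = -11*(2 - 113/39) = -11*(-35/39) = 385/39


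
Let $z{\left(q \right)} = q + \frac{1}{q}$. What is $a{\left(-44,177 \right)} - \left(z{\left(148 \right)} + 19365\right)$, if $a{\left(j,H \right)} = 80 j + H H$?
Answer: $\frac{1227807}{148} \approx 8296.0$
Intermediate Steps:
$a{\left(j,H \right)} = H^{2} + 80 j$ ($a{\left(j,H \right)} = 80 j + H^{2} = H^{2} + 80 j$)
$a{\left(-44,177 \right)} - \left(z{\left(148 \right)} + 19365\right) = \left(177^{2} + 80 \left(-44\right)\right) - \left(\left(148 + \frac{1}{148}\right) + 19365\right) = \left(31329 - 3520\right) - \left(\left(148 + \frac{1}{148}\right) + 19365\right) = 27809 - \left(\frac{21905}{148} + 19365\right) = 27809 - \frac{2887925}{148} = \frac{1227807}{148}$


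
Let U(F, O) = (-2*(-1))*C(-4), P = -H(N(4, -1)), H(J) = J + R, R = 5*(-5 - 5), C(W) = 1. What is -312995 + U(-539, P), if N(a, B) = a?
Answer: -312993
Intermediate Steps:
R = -50 (R = 5*(-10) = -50)
H(J) = -50 + J (H(J) = J - 50 = -50 + J)
P = 46 (P = -(-50 + 4) = -1*(-46) = 46)
U(F, O) = 2 (U(F, O) = -2*(-1)*1 = 2*1 = 2)
-312995 + U(-539, P) = -312995 + 2 = -312993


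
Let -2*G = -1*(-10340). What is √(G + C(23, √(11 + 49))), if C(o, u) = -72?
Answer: I*√5242 ≈ 72.402*I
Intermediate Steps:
G = -5170 (G = -(-1)*(-10340)/2 = -½*10340 = -5170)
√(G + C(23, √(11 + 49))) = √(-5170 - 72) = √(-5242) = I*√5242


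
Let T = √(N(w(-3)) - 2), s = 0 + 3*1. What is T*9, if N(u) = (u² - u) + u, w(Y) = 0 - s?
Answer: 9*√7 ≈ 23.812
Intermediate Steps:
s = 3 (s = 0 + 3 = 3)
w(Y) = -3 (w(Y) = 0 - 1*3 = 0 - 3 = -3)
N(u) = u²
T = √7 (T = √((-3)² - 2) = √(9 - 2) = √7 ≈ 2.6458)
T*9 = √7*9 = 9*√7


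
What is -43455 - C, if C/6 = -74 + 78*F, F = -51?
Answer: -19143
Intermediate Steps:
C = -24312 (C = 6*(-74 + 78*(-51)) = 6*(-74 - 3978) = 6*(-4052) = -24312)
-43455 - C = -43455 - 1*(-24312) = -43455 + 24312 = -19143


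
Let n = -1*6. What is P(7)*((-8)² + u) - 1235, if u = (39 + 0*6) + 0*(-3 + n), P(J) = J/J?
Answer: -1132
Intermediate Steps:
n = -6
P(J) = 1
u = 39 (u = (39 + 0*6) + 0*(-3 - 6) = (39 + 0) + 0*(-9) = 39 + 0 = 39)
P(7)*((-8)² + u) - 1235 = 1*((-8)² + 39) - 1235 = 1*(64 + 39) - 1235 = 1*103 - 1235 = 103 - 1235 = -1132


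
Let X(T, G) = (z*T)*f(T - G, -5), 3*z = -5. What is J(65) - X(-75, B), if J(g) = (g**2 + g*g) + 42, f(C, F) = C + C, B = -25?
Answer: 20992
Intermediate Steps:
f(C, F) = 2*C
z = -5/3 (z = (1/3)*(-5) = -5/3 ≈ -1.6667)
X(T, G) = -5*T*(-2*G + 2*T)/3 (X(T, G) = (-5*T/3)*(2*(T - G)) = (-5*T/3)*(-2*G + 2*T) = -5*T*(-2*G + 2*T)/3)
J(g) = 42 + 2*g**2 (J(g) = (g**2 + g**2) + 42 = 2*g**2 + 42 = 42 + 2*g**2)
J(65) - X(-75, B) = (42 + 2*65**2) - 10*(-75)*(-25 - 1*(-75))/3 = (42 + 2*4225) - 10*(-75)*(-25 + 75)/3 = (42 + 8450) - 10*(-75)*50/3 = 8492 - 1*(-12500) = 8492 + 12500 = 20992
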